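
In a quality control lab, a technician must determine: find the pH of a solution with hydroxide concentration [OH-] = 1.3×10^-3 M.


pOH = -log10([OH-]) = -log10(1.3×10^-3)
= 3 - log10(1.3) = 2.89
pH = 14 - pOH = 14 - 2.89 = 11.11

11.11


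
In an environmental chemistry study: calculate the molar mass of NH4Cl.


M(NH4Cl) = 1×14.01 + 4×1.008 + 1×35.45
= 14.01 + 4.03 + 35.45
= 53.49 g/mol

53.49 g/mol


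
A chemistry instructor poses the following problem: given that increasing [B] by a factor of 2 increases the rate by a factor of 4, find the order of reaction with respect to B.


rate ∝ [B]^n
2^n = 4 → n = 2
Order in B: 2

2


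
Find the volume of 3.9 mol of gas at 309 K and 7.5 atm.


PV = nRT  (R = 0.08206 L·atm/(mol·K))
V = nRT/P = 3.9×0.08206×309/7.5
= 13.185 L

13.185 L


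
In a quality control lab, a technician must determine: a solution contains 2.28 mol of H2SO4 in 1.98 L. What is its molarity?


M = n/V = 2.28/1.98 = 1.152 mol/L

1.152 M


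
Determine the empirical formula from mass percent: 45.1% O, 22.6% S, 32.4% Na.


Assume 100 g sample. Moles of each element:
  O: 45.1/16.0 = 2.819 mol
  S: 22.6/32.07 = 0.705 mol
  Na: 32.4/22.99 = 1.409 mol
Divide by smallest (0.705):
  O: 2.819/0.705 = 4.0
  S: 0.705/0.705 = 1.0
  Na: 1.409/0.705 = 2.0
Empirical formula: Na2SO4

Na2SO4


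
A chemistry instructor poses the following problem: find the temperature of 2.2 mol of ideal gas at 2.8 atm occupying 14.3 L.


PV = nRT  (R = 0.08206 L·atm/(mol·K))
T = PV/(nR) = 2.8×14.3/(2.2×0.08206)
= 40.04/0.180532
= 221.79 K

221.79 K


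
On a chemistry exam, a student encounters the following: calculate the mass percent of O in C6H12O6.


M(C6H12O6) = 6×12.01 + 12×1.008 + 6×16.0 = 180.156 g/mol
Mass of O = 6 × 16.0 = 96.00 g/mol
% O = 96.00/180.156 × 100 = 53.29%

53.29%


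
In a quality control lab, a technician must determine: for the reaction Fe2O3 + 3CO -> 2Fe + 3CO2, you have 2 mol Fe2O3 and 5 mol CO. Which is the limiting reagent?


Mole ratio available / coefficient:
  Fe2O3: 2/1 = 2.000
  CO: 5/3 = 1.667
Smaller ratio is limiting.

CO


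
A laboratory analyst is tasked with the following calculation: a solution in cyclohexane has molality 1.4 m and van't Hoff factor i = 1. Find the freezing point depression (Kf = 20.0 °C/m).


ΔTf = Kf × m × i
= 20.0 × 1.4 × 1
= 28.0 °C

28.0 °C


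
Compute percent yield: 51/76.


% yield = actual/theoretical × 100
= 51/76 × 100
= 67.11%

67.11%


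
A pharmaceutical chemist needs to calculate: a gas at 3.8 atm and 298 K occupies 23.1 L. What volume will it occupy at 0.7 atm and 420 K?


P1V1/T1 = P2V2/T2
V2 = P1V1T2/(T1P2)
= 3.8×23.1×420/(298×0.7)
= 176.738 L

176.738 L


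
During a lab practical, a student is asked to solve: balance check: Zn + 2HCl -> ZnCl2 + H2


Equation: Zn + 2HCl -> ZnCl2 + H2
Check atoms: Cl: 2=2, H: 2=2, Zn: 1=1
Balanced

Yes, balanced


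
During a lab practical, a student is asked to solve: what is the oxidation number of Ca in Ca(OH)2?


Group 2 metal: +2
Oxidation number: +2

+2


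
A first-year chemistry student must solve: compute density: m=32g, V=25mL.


ρ = mass/volume
= 32/25
= 1.28 g/mL

1.28 g/mL


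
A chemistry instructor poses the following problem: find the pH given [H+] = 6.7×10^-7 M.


pH = -log10([H+]) = -log10(6.7×10^-7)
= 7 - log10(6.7)
= 7 - 0.83
= 6.17

6.17


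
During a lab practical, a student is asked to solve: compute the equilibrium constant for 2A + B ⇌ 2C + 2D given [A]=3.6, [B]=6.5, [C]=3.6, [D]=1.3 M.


Kc = [C]^2[D]^2/([A]^2[B])
= (3.6^2 × 1.3^2)/(3.6^2 × 6.5^1)
= 21.9024/84.24
= 0.2600

0.2600


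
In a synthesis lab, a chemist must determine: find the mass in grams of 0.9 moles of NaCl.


M(NaCl) = 58.44 g/mol
mass = n × M = 0.9 × 58.44 = 52.60 g

52.60 g


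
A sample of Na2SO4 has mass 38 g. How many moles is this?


M(Na2SO4) = 142.05 g/mol
n = mass/M = 38/142.05 = 0.2675 mol

0.2675 mol


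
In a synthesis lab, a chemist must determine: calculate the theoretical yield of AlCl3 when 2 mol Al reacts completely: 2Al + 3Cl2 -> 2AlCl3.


Mole ratio AlCl3:Al = 2:2
n(AlCl3) = 2 × 2/2 = 2.000 mol
mass = 2.000 × 133.33 = 266.66 g

266.66 g


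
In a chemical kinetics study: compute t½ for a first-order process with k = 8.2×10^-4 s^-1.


t½ = ln2/k = 0.693147/(8.2×10^-4 s^-1)
= 845.3 s

845.3 s


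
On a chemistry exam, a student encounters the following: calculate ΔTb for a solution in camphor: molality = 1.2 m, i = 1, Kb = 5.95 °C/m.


ΔTb = Kb × m × i
= 5.95 × 1.2 × 1
= 7.14 °C

7.14 °C


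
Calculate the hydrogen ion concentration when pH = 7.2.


[H+] = 10^(-pH) = 10^(-7.2)
= 6.31×10^-8 M

6.31×10^-8 M


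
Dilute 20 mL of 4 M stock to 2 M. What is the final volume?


C1V1 = C2V2
4 × 20 = 2 × V2
V2 = 80/2 = 40.0 mL

40.0 mL


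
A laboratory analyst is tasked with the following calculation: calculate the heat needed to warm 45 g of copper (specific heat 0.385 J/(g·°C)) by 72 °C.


q = mcΔT = 45 × 0.385 × 72
= 1247.40 J

1247.40 J


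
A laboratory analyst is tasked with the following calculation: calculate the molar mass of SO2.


M(SO2) = 1×32.07 + 2×16.0
= 32.07 + 32.0
= 64.07 g/mol

64.07 g/mol


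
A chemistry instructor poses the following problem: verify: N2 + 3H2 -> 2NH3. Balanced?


Equation: N2 + 3H2 -> 2NH3
Check atoms: H: 6=6, N: 2=2
Balanced

Yes, balanced


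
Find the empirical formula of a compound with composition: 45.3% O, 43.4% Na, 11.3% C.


Assume 100 g sample. Moles of each element:
  O: 45.3/16.0 = 2.831 mol
  Na: 43.4/22.99 = 1.888 mol
  C: 11.3/12.01 = 0.941 mol
Divide by smallest (0.941):
  O: 2.831/0.941 = 3.01
  Na: 1.888/0.941 = 2.01
  C: 0.941/0.941 = 1.0
Empirical formula: Na2CO3

Na2CO3


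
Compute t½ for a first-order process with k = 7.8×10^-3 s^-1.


t½ = ln2/k = 0.693147/(7.8×10^-3 s^-1)
= 88.87 s

88.87 s


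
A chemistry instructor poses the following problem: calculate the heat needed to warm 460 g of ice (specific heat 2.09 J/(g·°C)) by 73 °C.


q = mcΔT = 460 × 2.09 × 73
= 70182.20 J

70182.20 J


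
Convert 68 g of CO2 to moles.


M(CO2) = 44.01 g/mol
n = mass/M = 68/44.01 = 1.5451 mol

1.5451 mol


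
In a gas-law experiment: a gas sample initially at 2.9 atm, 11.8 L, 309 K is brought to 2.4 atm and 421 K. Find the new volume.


P1V1/T1 = P2V2/T2
V2 = P1V1T2/(T1P2)
= 2.9×11.8×421/(309×2.4)
= 19.426 L

19.426 L


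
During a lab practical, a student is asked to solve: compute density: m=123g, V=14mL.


ρ = mass/volume
= 123/14
= 8.786 g/mL

8.786 g/mL


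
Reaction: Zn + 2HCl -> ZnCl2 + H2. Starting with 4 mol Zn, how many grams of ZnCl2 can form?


Mole ratio ZnCl2:Zn = 1:1
n(ZnCl2) = 4 × 1/1 = 4.000 mol
mass = 4.000 × 136.28 = 545.12 g

545.12 g


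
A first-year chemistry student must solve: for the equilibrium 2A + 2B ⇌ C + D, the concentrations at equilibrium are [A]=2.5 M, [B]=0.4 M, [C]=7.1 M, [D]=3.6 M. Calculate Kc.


Kc = [C][D]/([A]^2[B]^2)
= (7.1^1 × 3.6^1)/(2.5^2 × 0.4^2)
= 25.56/1
= 25.56

25.56


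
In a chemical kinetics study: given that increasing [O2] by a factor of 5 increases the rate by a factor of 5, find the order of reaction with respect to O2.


rate ∝ [O2]^n
5^n = 5 → n = 1
Order in O2: 1

1


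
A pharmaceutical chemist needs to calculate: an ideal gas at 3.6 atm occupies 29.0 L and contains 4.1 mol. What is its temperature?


PV = nRT  (R = 0.08206 L·atm/(mol·K))
T = PV/(nR) = 3.6×29.0/(4.1×0.08206)
= 104.40/0.336446
= 310.30 K

310.30 K


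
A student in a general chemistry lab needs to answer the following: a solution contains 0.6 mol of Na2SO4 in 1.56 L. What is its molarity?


M = n/V = 0.6/1.56 = 0.385 mol/L

0.385 M


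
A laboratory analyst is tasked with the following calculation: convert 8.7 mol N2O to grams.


M(N2O) = 44.02 g/mol
mass = n × M = 8.7 × 44.02 = 382.97 g

382.97 g


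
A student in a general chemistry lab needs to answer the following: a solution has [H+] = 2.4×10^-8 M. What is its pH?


pH = -log10([H+]) = -log10(2.4×10^-8)
= 8 - log10(2.4)
= 8 - 0.38
= 7.62

7.62


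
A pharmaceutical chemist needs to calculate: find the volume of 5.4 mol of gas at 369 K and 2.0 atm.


PV = nRT  (R = 0.08206 L·atm/(mol·K))
V = nRT/P = 5.4×0.08206×369/2.0
= 81.756 L

81.756 L


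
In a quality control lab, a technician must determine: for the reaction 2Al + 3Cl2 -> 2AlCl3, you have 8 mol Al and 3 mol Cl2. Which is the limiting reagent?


Mole ratio available / coefficient:
  Al: 8/2 = 4.000
  Cl2: 3/3 = 1.000
Smaller ratio is limiting.

Cl2


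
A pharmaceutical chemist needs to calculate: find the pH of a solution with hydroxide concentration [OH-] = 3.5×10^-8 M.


pOH = -log10([OH-]) = -log10(3.5×10^-8)
= 8 - log10(3.5) = 7.46
pH = 14 - pOH = 14 - 7.46 = 6.54

6.54


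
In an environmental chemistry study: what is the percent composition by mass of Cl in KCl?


M(KCl) = 1×39.1 + 1×35.45 = 74.55 g/mol
Mass of Cl = 1 × 35.45 = 35.45 g/mol
% Cl = 35.45/74.55 × 100 = 47.55%

47.55%


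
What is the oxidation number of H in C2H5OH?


H is +1 with nonmetals
Oxidation number: +1

+1


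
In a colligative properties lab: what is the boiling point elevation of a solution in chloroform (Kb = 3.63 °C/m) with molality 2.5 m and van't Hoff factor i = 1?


ΔTb = Kb × m × i
= 3.63 × 2.5 × 1
= 9.075 °C

9.075 °C


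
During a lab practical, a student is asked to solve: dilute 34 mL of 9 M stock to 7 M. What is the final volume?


C1V1 = C2V2
9 × 34 = 7 × V2
V2 = 306/7 = 43.71 mL

43.71 mL


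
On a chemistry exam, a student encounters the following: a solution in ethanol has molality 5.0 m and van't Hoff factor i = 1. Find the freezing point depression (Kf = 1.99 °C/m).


ΔTf = Kf × m × i
= 1.99 × 5.0 × 1
= 9.95 °C

9.95 °C


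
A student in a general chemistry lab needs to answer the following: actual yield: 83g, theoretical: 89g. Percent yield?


% yield = actual/theoretical × 100
= 83/89 × 100
= 93.26%

93.26%


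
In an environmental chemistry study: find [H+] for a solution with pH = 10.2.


[H+] = 10^(-pH) = 10^(-10.2)
= 6.31×10^-11 M

6.31×10^-11 M


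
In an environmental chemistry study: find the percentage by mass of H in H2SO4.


M(H2SO4) = 2×1.008 + 1×32.07 + 4×16.0 = 98.086 g/mol
Mass of H = 2 × 1.008 = 2.016 g/mol
% H = 2.016/98.086 × 100 = 2.06%

2.06%


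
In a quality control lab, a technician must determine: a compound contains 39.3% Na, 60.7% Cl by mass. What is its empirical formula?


Assume 100 g sample. Moles of each element:
  Na: 39.3/22.99 = 1.709 mol
  Cl: 60.7/35.45 = 1.712 mol
Divide by smallest (1.709):
  Na: 1.709/1.709 = 1.0
  Cl: 1.712/1.709 = 1.0
Empirical formula: NaCl

NaCl


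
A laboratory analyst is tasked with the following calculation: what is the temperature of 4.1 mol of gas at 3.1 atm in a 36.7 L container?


PV = nRT  (R = 0.08206 L·atm/(mol·K))
T = PV/(nR) = 3.1×36.7/(4.1×0.08206)
= 113.77/0.336446
= 338.15 K

338.15 K


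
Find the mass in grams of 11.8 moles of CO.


M(CO) = 28.01 g/mol
mass = n × M = 11.8 × 28.01 = 330.52 g

330.52 g


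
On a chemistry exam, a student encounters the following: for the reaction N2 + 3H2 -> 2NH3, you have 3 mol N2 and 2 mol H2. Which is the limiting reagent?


Mole ratio available / coefficient:
  N2: 3/1 = 3.000
  H2: 2/3 = 0.667
Smaller ratio is limiting.

H2


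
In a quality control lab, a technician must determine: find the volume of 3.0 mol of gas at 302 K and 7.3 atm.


PV = nRT  (R = 0.08206 L·atm/(mol·K))
V = nRT/P = 3.0×0.08206×302/7.3
= 10.184 L

10.184 L


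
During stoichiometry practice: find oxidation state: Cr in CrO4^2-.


x + 4(-2) = -2, so x = +6
Oxidation number: +6

+6


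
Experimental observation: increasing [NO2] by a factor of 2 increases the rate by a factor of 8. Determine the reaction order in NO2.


rate ∝ [NO2]^n
2^n = 8 → n = 3
Order in NO2: 3

3


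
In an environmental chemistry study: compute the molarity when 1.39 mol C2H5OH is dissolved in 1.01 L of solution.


M = n/V = 1.39/1.01 = 1.376 mol/L

1.376 M


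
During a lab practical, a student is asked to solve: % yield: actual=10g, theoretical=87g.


% yield = actual/theoretical × 100
= 10/87 × 100
= 11.49%

11.49%


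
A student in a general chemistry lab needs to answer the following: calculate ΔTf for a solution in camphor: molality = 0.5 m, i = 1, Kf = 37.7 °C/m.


ΔTf = Kf × m × i
= 37.7 × 0.5 × 1
= 18.85 °C

18.85 °C


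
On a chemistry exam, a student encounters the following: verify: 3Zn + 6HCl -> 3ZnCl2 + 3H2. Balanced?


Equation: 3Zn + 6HCl -> 3ZnCl2 + 3H2
Check atoms: Cl: 6=6, H: 6=6, Zn: 3=3
Balanced

Yes, balanced


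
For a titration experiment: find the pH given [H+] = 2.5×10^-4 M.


pH = -log10([H+]) = -log10(2.5×10^-4)
= 4 - log10(2.5)
= 4 - 0.4
= 3.6

3.6


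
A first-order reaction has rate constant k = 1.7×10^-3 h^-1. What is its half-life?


t½ = ln2/k = 0.693147/(1.7×10^-3 h^-1)
= 407.7 h

407.7 h


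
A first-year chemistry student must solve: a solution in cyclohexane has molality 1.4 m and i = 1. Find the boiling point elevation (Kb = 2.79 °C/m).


ΔTb = Kb × m × i
= 2.79 × 1.4 × 1
= 3.906 °C

3.906 °C


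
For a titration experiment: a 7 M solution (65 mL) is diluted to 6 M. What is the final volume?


C1V1 = C2V2
7 × 65 = 6 × V2
V2 = 455/6 = 75.83 mL

75.83 mL


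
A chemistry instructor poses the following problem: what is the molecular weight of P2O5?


M(P2O5) = 2×30.97 + 5×16.0
= 61.94 + 80.0
= 141.94 g/mol

141.94 g/mol


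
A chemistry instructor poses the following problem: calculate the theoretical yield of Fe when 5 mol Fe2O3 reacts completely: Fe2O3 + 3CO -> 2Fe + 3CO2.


Mole ratio Fe:Fe2O3 = 2:1
n(Fe) = 5 × 2/1 = 10.000 mol
mass = 10.000 × 55.85 = 558.5 g

558.5 g


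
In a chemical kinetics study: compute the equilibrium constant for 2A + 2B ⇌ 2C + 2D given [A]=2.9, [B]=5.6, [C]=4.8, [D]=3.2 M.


Kc = [C]^2[D]^2/([A]^2[B]^2)
= (4.8^2 × 3.2^2)/(2.9^2 × 5.6^2)
= 235.9296/263.7376
= 0.8946

0.8946


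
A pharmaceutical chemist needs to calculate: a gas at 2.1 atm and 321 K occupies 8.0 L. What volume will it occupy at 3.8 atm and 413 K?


P1V1/T1 = P2V2/T2
V2 = P1V1T2/(T1P2)
= 2.1×8.0×413/(321×3.8)
= 5.688 L

5.688 L


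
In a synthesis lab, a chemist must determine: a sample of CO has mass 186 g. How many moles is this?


M(CO) = 28.01 g/mol
n = mass/M = 186/28.01 = 6.6405 mol

6.6405 mol


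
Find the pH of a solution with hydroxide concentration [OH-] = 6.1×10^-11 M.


pOH = -log10([OH-]) = -log10(6.1×10^-11)
= 11 - log10(6.1) = 10.21
pH = 14 - pOH = 14 - 10.21 = 3.79

3.79


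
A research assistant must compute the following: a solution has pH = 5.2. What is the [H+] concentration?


[H+] = 10^(-pH) = 10^(-5.2)
= 6.31×10^-6 M

6.31×10^-6 M


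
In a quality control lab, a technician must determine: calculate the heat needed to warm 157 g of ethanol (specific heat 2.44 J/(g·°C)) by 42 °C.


q = mcΔT = 157 × 2.44 × 42
= 16089.36 J

16089.36 J


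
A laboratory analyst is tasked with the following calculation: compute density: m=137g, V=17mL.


ρ = mass/volume
= 137/17
= 8.059 g/mL

8.059 g/mL


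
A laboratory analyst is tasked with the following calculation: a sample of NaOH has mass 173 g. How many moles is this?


M(NaOH) = 40.0 g/mol
n = mass/M = 173/40.0 = 4.325 mol

4.325 mol


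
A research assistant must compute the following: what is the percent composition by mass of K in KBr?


M(KBr) = 1×39.1 + 1×79.9 = 119.00 g/mol
Mass of K = 1 × 39.1 = 39.10 g/mol
% K = 39.10/119.00 × 100 = 32.86%

32.86%


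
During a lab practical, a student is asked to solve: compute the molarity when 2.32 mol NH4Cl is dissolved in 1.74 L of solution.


M = n/V = 2.32/1.74 = 1.333 mol/L

1.333 M


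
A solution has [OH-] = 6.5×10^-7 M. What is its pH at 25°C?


pOH = -log10([OH-]) = -log10(6.5×10^-7)
= 7 - log10(6.5) = 6.19
pH = 14 - pOH = 14 - 6.19 = 7.81

7.81


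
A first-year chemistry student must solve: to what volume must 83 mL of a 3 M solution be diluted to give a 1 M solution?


C1V1 = C2V2
3 × 83 = 1 × V2
V2 = 249/1 = 249.0 mL

249.0 mL


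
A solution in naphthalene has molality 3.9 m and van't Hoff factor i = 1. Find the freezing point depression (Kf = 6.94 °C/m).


ΔTf = Kf × m × i
= 6.94 × 3.9 × 1
= 27.066 °C

27.066 °C


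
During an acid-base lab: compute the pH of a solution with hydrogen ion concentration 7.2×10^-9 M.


pH = -log10([H+]) = -log10(7.2×10^-9)
= 9 - log10(7.2)
= 9 - 0.86
= 8.14

8.14


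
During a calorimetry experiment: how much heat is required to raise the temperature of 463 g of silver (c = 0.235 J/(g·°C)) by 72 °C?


q = mcΔT = 463 × 0.235 × 72
= 7833.96 J

7833.96 J


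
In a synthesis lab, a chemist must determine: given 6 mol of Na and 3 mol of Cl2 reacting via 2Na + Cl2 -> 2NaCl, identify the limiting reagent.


Mole ratio available / coefficient:
  Na: 6/2 = 3.000
  Cl2: 3/1 = 3.000
Smaller ratio is limiting.

neither (stoichiometric); Na and Cl2 are fully consumed


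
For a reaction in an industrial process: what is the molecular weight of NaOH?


M(NaOH) = 1×22.99 + 1×16.0 + 1×1.008
= 22.99 + 16.0 + 1.01
= 40.0 g/mol

40.0 g/mol


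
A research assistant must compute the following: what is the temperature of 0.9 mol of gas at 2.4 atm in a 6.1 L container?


PV = nRT  (R = 0.08206 L·atm/(mol·K))
T = PV/(nR) = 2.4×6.1/(0.9×0.08206)
= 14.64/0.073854
= 198.23 K

198.23 K


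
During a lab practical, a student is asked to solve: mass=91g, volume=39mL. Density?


ρ = mass/volume
= 91/39
= 2.333 g/mL

2.333 g/mL


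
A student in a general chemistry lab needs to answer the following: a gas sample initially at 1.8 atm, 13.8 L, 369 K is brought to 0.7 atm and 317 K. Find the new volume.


P1V1/T1 = P2V2/T2
V2 = P1V1T2/(T1P2)
= 1.8×13.8×317/(369×0.7)
= 30.485 L

30.485 L


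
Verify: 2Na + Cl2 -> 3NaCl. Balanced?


Equation: 2Na + Cl2 -> 3NaCl
Check atoms: Cl: 2≠3, Na: 2≠3
Not balanced

No, not balanced


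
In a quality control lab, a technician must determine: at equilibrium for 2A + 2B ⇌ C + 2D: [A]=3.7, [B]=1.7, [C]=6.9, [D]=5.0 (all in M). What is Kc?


Kc = [C][D]^2/([A]^2[B]^2)
= (6.9^1 × 5.0^2)/(3.7^2 × 1.7^2)
= 172.5/39.5641
= 4.360

4.360


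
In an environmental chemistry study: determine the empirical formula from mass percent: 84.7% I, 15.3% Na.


Assume 100 g sample. Moles of each element:
  I: 84.7/126.9 = 0.667 mol
  Na: 15.3/22.99 = 0.666 mol
Divide by smallest (0.666):
  I: 0.667/0.666 = 1.0
  Na: 0.666/0.666 = 1.0
Empirical formula: NaI

NaI


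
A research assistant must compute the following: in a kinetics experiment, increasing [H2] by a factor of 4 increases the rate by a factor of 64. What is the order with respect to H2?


rate ∝ [H2]^n
4^n = 64 → n = 3
Order in H2: 3

3


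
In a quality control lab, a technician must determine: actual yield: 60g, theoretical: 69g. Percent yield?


% yield = actual/theoretical × 100
= 60/69 × 100
= 86.96%

86.96%


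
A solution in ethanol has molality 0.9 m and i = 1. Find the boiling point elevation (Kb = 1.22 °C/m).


ΔTb = Kb × m × i
= 1.22 × 0.9 × 1
= 1.098 °C

1.098 °C


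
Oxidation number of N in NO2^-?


x + 2(-2) = -1, so x = +3
Oxidation number: +3

+3


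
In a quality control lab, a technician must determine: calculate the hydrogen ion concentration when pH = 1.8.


[H+] = 10^(-pH) = 10^(-1.8)
= 1.58×10^-2 M

1.58×10^-2 M


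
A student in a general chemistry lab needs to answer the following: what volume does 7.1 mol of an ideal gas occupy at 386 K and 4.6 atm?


PV = nRT  (R = 0.08206 L·atm/(mol·K))
V = nRT/P = 7.1×0.08206×386/4.6
= 48.89 L

48.89 L


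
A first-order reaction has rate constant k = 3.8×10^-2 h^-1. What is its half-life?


t½ = ln2/k = 0.693147/(3.8×10^-2 h^-1)
= 18.24 h

18.24 h


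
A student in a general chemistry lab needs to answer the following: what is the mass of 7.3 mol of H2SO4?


M(H2SO4) = 98.09 g/mol
mass = n × M = 7.3 × 98.09 = 716.06 g

716.06 g


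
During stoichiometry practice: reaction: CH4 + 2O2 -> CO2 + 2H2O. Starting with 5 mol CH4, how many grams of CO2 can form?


Mole ratio CO2:CH4 = 1:1
n(CO2) = 5 × 1/1 = 5.000 mol
mass = 5.000 × 44.01 = 220.05 g

220.05 g


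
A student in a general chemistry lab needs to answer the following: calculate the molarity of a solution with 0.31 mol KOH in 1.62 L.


M = n/V = 0.31/1.62 = 0.191 mol/L

0.191 M


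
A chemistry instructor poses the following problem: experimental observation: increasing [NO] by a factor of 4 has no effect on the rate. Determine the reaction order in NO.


rate ∝ [NO]^n
rate ∝ [NO]^0
Order in NO: 0

0


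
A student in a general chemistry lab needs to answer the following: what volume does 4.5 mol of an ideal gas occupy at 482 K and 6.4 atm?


PV = nRT  (R = 0.08206 L·atm/(mol·K))
V = nRT/P = 4.5×0.08206×482/6.4
= 27.811 L

27.811 L


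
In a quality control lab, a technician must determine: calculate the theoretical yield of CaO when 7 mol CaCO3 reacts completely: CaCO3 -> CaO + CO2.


Mole ratio CaO:CaCO3 = 1:1
n(CaO) = 7 × 1/1 = 7.000 mol
mass = 7.000 × 56.08 = 392.56 g

392.56 g


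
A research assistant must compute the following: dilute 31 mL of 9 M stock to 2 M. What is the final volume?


C1V1 = C2V2
9 × 31 = 2 × V2
V2 = 279/2 = 139.5 mL

139.5 mL


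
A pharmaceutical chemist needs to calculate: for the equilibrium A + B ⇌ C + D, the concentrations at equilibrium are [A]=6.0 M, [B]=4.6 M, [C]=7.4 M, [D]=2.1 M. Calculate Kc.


Kc = [C][D]/([A][B])
= (7.4^1 × 2.1^1)/(6.0^1 × 4.6^1)
= 15.54/27.6
= 0.5630

0.5630


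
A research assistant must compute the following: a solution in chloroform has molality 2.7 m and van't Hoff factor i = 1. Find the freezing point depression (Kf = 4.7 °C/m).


ΔTf = Kf × m × i
= 4.7 × 2.7 × 1
= 12.69 °C

12.69 °C


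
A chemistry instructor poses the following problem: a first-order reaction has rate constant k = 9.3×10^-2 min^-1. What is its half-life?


t½ = ln2/k = 0.693147/(9.3×10^-2 min^-1)
= 7.453 min

7.453 min


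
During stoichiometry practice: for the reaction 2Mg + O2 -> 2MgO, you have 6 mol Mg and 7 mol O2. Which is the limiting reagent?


Mole ratio available / coefficient:
  Mg: 6/2 = 3.000
  O2: 7/1 = 7.000
Smaller ratio is limiting.

Mg


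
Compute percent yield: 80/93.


% yield = actual/theoretical × 100
= 80/93 × 100
= 86.02%

86.02%


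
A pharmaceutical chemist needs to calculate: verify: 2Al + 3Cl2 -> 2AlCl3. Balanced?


Equation: 2Al + 3Cl2 -> 2AlCl3
Check atoms: Al: 2=2, Cl: 6=6
Balanced

Yes, balanced


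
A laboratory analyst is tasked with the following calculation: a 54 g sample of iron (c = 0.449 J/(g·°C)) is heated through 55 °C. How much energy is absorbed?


q = mcΔT = 54 × 0.449 × 55
= 1333.53 J

1333.53 J


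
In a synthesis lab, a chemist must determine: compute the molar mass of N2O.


M(N2O) = 2×14.01 + 1×16.0
= 28.02 + 16.0
= 44.02 g/mol

44.02 g/mol


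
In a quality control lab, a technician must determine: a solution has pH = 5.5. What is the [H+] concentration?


[H+] = 10^(-pH) = 10^(-5.5)
= 3.16×10^-6 M

3.16×10^-6 M


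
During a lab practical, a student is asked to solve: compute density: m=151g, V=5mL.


ρ = mass/volume
= 151/5
= 30.2 g/mL

30.2 g/mL


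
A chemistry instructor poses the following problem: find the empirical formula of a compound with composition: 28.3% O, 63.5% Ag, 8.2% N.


Assume 100 g sample. Moles of each element:
  O: 28.3/16.0 = 1.769 mol
  Ag: 63.5/107.87 = 0.589 mol
  N: 8.2/14.01 = 0.585 mol
Divide by smallest (0.585):
  O: 1.769/0.585 = 3.02
  Ag: 0.589/0.585 = 1.01
  N: 0.585/0.585 = 1.0
Empirical formula: AgNO3

AgNO3


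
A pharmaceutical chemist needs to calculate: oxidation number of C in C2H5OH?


2x + 6(+1) + (-2) = 0, so x = -2
Oxidation number: -2

-2


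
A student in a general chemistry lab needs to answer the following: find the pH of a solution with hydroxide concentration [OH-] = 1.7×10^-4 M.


pOH = -log10([OH-]) = -log10(1.7×10^-4)
= 4 - log10(1.7) = 3.77
pH = 14 - pOH = 14 - 3.77 = 10.23

10.23


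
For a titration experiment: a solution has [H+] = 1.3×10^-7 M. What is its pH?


pH = -log10([H+]) = -log10(1.3×10^-7)
= 7 - log10(1.3)
= 7 - 0.11
= 6.89

6.89


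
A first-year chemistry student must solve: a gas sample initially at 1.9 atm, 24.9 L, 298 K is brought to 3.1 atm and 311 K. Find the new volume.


P1V1/T1 = P2V2/T2
V2 = P1V1T2/(T1P2)
= 1.9×24.9×311/(298×3.1)
= 15.927 L

15.927 L


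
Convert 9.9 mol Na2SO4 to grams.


M(Na2SO4) = 142.05 g/mol
mass = n × M = 9.9 × 142.05 = 1406.30 g

1406.30 g


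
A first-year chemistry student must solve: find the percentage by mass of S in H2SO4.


M(H2SO4) = 2×1.008 + 1×32.07 + 4×16.0 = 98.086 g/mol
Mass of S = 1 × 32.07 = 32.07 g/mol
% S = 32.07/98.086 × 100 = 32.70%

32.70%


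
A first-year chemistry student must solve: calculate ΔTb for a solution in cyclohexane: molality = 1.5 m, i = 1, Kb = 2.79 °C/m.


ΔTb = Kb × m × i
= 2.79 × 1.5 × 1
= 4.185 °C

4.185 °C


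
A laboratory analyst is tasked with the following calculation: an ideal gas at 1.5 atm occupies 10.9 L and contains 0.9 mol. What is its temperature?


PV = nRT  (R = 0.08206 L·atm/(mol·K))
T = PV/(nR) = 1.5×10.9/(0.9×0.08206)
= 16.35/0.073854
= 221.38 K

221.38 K


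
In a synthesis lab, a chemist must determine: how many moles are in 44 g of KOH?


M(KOH) = 56.11 g/mol
n = mass/M = 44/56.11 = 0.7842 mol

0.7842 mol


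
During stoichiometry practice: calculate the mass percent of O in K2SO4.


M(K2SO4) = 2×39.1 + 1×32.07 + 4×16.0 = 174.27 g/mol
Mass of O = 4 × 16.0 = 64.00 g/mol
% O = 64.00/174.27 × 100 = 36.72%

36.72%


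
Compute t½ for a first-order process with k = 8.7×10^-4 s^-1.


t½ = ln2/k = 0.693147/(8.7×10^-4 s^-1)
= 796.7 s

796.7 s


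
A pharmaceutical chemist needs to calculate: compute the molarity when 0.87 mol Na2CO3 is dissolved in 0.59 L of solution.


M = n/V = 0.87/0.59 = 1.475 mol/L

1.475 M


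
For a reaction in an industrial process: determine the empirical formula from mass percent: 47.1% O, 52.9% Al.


Assume 100 g sample. Moles of each element:
  O: 47.1/16.0 = 2.944 mol
  Al: 52.9/26.98 = 1.961 mol
Divide by smallest (1.961):
  O: 2.944/1.961 = 1.5
  Al: 1.961/1.961 = 1.0
Multiply all ratios by 2 to obtain whole numbers.
Empirical formula: Al2O3

Al2O3


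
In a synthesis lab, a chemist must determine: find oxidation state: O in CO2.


O is usually -2
Oxidation number: -2

-2


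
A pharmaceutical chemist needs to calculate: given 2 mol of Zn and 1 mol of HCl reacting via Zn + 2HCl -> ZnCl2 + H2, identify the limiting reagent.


Mole ratio available / coefficient:
  Zn: 2/1 = 2.000
  HCl: 1/2 = 0.500
Smaller ratio is limiting.

HCl


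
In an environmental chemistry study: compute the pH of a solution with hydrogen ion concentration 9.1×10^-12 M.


pH = -log10([H+]) = -log10(9.1×10^-12)
= 12 - log10(9.1)
= 12 - 0.96
= 11.04

11.04


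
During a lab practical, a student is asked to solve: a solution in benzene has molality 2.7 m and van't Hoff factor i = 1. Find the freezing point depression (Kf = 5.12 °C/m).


ΔTf = Kf × m × i
= 5.12 × 2.7 × 1
= 13.824 °C

13.824 °C


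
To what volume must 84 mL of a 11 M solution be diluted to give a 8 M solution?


C1V1 = C2V2
11 × 84 = 8 × V2
V2 = 924/8 = 115.5 mL

115.5 mL


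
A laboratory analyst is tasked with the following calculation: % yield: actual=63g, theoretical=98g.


% yield = actual/theoretical × 100
= 63/98 × 100
= 64.29%

64.29%


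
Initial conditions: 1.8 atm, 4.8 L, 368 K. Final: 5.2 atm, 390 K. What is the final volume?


P1V1/T1 = P2V2/T2
V2 = P1V1T2/(T1P2)
= 1.8×4.8×390/(368×5.2)
= 1.761 L

1.761 L


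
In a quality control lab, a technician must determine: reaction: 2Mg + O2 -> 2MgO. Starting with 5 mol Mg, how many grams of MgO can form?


Mole ratio MgO:Mg = 2:2
n(MgO) = 5 × 2/2 = 5.000 mol
mass = 5.000 × 40.31 = 201.55 g

201.55 g


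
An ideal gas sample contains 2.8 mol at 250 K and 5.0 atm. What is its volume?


PV = nRT  (R = 0.08206 L·atm/(mol·K))
V = nRT/P = 2.8×0.08206×250/5.0
= 11.488 L

11.488 L


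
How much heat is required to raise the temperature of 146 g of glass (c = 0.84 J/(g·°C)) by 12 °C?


q = mcΔT = 146 × 0.84 × 12
= 1471.68 J

1471.68 J


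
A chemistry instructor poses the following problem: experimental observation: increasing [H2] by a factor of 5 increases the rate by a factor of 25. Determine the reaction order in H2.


rate ∝ [H2]^n
5^n = 25 → n = 2
Order in H2: 2

2


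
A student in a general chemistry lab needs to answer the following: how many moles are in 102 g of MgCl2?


M(MgCl2) = 95.21 g/mol
n = mass/M = 102/95.21 = 1.0713 mol

1.0713 mol


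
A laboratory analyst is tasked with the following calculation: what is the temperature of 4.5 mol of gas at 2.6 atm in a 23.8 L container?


PV = nRT  (R = 0.08206 L·atm/(mol·K))
T = PV/(nR) = 2.6×23.8/(4.5×0.08206)
= 61.88/0.369270
= 167.57 K

167.57 K


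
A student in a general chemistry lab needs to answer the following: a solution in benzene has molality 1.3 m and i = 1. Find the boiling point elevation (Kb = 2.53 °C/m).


ΔTb = Kb × m × i
= 2.53 × 1.3 × 1
= 3.289 °C

3.289 °C


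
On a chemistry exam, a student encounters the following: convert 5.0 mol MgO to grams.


M(MgO) = 40.31 g/mol
mass = n × M = 5.0 × 40.31 = 201.55 g

201.55 g


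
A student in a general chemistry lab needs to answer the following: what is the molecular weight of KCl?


M(KCl) = 1×39.1 + 1×35.45
= 39.1 + 35.45
= 74.55 g/mol

74.55 g/mol


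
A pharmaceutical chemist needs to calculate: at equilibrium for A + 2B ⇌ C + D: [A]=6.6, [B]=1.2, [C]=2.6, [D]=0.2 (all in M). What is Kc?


Kc = [C][D]/([A][B]^2)
= (2.6^1 × 0.2^1)/(6.6^1 × 1.2^2)
= 0.52/9.504
= 0.05471

0.05471


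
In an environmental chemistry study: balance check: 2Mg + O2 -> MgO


Equation: 2Mg + O2 -> MgO
Check atoms: Mg: 2≠1, O: 2≠1
Not balanced

No, not balanced


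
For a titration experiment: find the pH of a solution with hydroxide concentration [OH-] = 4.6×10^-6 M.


pOH = -log10([OH-]) = -log10(4.6×10^-6)
= 6 - log10(4.6) = 5.34
pH = 14 - pOH = 14 - 5.34 = 8.66

8.66


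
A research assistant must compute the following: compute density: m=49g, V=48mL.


ρ = mass/volume
= 49/48
= 1.021 g/mL

1.021 g/mL


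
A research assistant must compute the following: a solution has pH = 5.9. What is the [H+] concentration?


[H+] = 10^(-pH) = 10^(-5.9)
= 1.26×10^-6 M

1.26×10^-6 M


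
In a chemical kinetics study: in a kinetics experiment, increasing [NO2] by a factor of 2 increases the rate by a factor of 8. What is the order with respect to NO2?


rate ∝ [NO2]^n
2^n = 8 → n = 3
Order in NO2: 3

3


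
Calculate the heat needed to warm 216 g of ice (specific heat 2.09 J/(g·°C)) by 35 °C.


q = mcΔT = 216 × 2.09 × 35
= 15800.40 J

15800.40 J


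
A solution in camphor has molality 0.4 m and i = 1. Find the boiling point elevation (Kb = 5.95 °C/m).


ΔTb = Kb × m × i
= 5.95 × 0.4 × 1
= 2.38 °C

2.38 °C


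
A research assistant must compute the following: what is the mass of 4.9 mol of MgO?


M(MgO) = 40.31 g/mol
mass = n × M = 4.9 × 40.31 = 197.52 g

197.52 g


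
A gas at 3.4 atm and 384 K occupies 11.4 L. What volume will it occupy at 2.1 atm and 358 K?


P1V1/T1 = P2V2/T2
V2 = P1V1T2/(T1P2)
= 3.4×11.4×358/(384×2.1)
= 17.207 L

17.207 L


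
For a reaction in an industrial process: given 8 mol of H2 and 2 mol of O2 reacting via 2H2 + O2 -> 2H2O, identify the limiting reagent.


Mole ratio available / coefficient:
  H2: 8/2 = 4.000
  O2: 2/1 = 2.000
Smaller ratio is limiting.

O2


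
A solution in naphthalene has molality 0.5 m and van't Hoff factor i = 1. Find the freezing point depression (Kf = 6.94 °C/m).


ΔTf = Kf × m × i
= 6.94 × 0.5 × 1
= 3.47 °C

3.47 °C


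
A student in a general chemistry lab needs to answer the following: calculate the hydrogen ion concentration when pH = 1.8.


[H+] = 10^(-pH) = 10^(-1.8)
= 1.58×10^-2 M

1.58×10^-2 M


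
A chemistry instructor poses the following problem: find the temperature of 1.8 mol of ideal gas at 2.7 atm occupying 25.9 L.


PV = nRT  (R = 0.08206 L·atm/(mol·K))
T = PV/(nR) = 2.7×25.9/(1.8×0.08206)
= 69.93/0.147708
= 473.43 K

473.43 K


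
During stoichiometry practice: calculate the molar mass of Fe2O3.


M(Fe2O3) = 2×55.85 + 3×16.0
= 111.7 + 48.0
= 159.7 g/mol

159.7 g/mol


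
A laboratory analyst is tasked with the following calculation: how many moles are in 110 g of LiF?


M(LiF) = 25.94 g/mol
n = mass/M = 110/25.94 = 4.2406 mol

4.2406 mol


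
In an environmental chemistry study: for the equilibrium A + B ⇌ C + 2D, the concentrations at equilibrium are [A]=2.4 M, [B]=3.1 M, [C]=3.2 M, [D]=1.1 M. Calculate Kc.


Kc = [C][D]^2/([A][B])
= (3.2^1 × 1.1^2)/(2.4^1 × 3.1^1)
= 3.872/7.44
= 0.5204

0.5204


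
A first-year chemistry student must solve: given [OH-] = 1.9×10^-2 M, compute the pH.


pOH = -log10([OH-]) = -log10(1.9×10^-2)
= 2 - log10(1.9) = 1.72
pH = 14 - pOH = 14 - 1.72 = 12.28

12.28


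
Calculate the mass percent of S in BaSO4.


M(BaSO4) = 1×137.33 + 1×32.07 + 4×16.0 = 233.40 g/mol
Mass of S = 1 × 32.07 = 32.07 g/mol
% S = 32.07/233.40 × 100 = 13.74%

13.74%


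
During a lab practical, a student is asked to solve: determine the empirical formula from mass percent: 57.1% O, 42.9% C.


Assume 100 g sample. Moles of each element:
  O: 57.1/16.0 = 3.569 mol
  C: 42.9/12.01 = 3.572 mol
Divide by smallest (3.569):
  O: 3.569/3.569 = 1.0
  C: 3.572/3.569 = 1.0
Empirical formula: CO

CO


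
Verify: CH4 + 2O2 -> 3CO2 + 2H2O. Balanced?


Equation: CH4 + 2O2 -> 3CO2 + 2H2O
Check atoms: C: 1≠3, H: 4=4, O: 4≠8
Not balanced

No, not balanced


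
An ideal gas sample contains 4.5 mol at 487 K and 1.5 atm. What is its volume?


PV = nRT  (R = 0.08206 L·atm/(mol·K))
V = nRT/P = 4.5×0.08206×487/1.5
= 119.89 L

119.89 L


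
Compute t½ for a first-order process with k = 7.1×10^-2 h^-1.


t½ = ln2/k = 0.693147/(7.1×10^-2 h^-1)
= 9.763 h

9.763 h


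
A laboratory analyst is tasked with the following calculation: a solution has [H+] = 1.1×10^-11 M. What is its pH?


pH = -log10([H+]) = -log10(1.1×10^-11)
= 11 - log10(1.1)
= 11 - 0.04
= 10.96

10.96


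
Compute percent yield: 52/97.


% yield = actual/theoretical × 100
= 52/97 × 100
= 53.61%

53.61%


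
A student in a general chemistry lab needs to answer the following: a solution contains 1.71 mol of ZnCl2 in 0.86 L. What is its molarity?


M = n/V = 1.71/0.86 = 1.988 mol/L

1.988 M


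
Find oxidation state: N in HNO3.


(+1) + x + 3(-2) = 0, so x = +5
Oxidation number: +5

+5


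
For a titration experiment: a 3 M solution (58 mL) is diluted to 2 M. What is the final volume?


C1V1 = C2V2
3 × 58 = 2 × V2
V2 = 174/2 = 87.0 mL

87.0 mL


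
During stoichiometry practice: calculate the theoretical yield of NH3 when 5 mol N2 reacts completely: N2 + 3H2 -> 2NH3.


Mole ratio NH3:N2 = 2:1
n(NH3) = 5 × 2/1 = 10.000 mol
mass = 10.000 × 17.03 = 170.3 g

170.3 g


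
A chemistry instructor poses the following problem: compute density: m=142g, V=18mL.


ρ = mass/volume
= 142/18
= 7.889 g/mL

7.889 g/mL


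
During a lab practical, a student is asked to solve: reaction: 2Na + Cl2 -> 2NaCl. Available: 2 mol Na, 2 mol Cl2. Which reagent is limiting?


Mole ratio available / coefficient:
  Na: 2/2 = 1.000
  Cl2: 2/1 = 2.000
Smaller ratio is limiting.

Na


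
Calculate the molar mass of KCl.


M(KCl) = 1×39.1 + 1×35.45
= 39.1 + 35.45
= 74.55 g/mol

74.55 g/mol


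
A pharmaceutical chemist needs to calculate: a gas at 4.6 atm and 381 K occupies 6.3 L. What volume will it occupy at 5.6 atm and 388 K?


P1V1/T1 = P2V2/T2
V2 = P1V1T2/(T1P2)
= 4.6×6.3×388/(381×5.6)
= 5.27 L

5.27 L


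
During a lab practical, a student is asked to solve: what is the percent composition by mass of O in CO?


M(CO) = 1×12.01 + 1×16.0 = 28.01 g/mol
Mass of O = 1 × 16.0 = 16.00 g/mol
% O = 16.00/28.01 × 100 = 57.12%

57.12%


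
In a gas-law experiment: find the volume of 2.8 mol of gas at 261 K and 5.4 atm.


PV = nRT  (R = 0.08206 L·atm/(mol·K))
V = nRT/P = 2.8×0.08206×261/5.4
= 11.105 L

11.105 L


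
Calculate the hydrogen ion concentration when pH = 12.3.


[H+] = 10^(-pH) = 10^(-12.3)
= 5.01×10^-13 M

5.01×10^-13 M


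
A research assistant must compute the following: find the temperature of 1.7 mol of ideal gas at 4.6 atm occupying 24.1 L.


PV = nRT  (R = 0.08206 L·atm/(mol·K))
T = PV/(nR) = 4.6×24.1/(1.7×0.08206)
= 110.86/0.139502
= 794.68 K

794.68 K


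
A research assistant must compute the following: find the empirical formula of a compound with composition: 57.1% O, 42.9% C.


Assume 100 g sample. Moles of each element:
  O: 57.1/16.0 = 3.569 mol
  C: 42.9/12.01 = 3.572 mol
Divide by smallest (3.569):
  O: 3.569/3.569 = 1.0
  C: 3.572/3.569 = 1.0
Empirical formula: CO

CO


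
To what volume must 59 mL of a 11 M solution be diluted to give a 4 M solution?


C1V1 = C2V2
11 × 59 = 4 × V2
V2 = 649/4 = 162.25 mL

162.25 mL


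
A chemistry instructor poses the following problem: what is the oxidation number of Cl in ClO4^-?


x + 4(-2) = -1, so x = +7
Oxidation number: +7

+7


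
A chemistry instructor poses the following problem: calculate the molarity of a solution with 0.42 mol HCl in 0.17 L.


M = n/V = 0.42/0.17 = 2.471 mol/L

2.471 M


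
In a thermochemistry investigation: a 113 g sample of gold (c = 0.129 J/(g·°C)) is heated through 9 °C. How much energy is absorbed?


q = mcΔT = 113 × 0.129 × 9
= 131.19 J

131.19 J


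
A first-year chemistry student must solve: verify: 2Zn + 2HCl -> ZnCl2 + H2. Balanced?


Equation: 2Zn + 2HCl -> ZnCl2 + H2
Check atoms: Cl: 2=2, H: 2=2, Zn: 2≠1
Not balanced

No, not balanced


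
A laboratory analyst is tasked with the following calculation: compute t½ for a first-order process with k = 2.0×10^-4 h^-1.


t½ = ln2/k = 0.693147/(2.0×10^-4 h^-1)
= 3466 h

3466 h


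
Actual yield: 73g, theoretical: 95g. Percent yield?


% yield = actual/theoretical × 100
= 73/95 × 100
= 76.84%

76.84%


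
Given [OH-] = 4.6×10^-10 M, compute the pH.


pOH = -log10([OH-]) = -log10(4.6×10^-10)
= 10 - log10(4.6) = 9.34
pH = 14 - pOH = 14 - 9.34 = 4.66

4.66


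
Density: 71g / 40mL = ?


ρ = mass/volume
= 71/40
= 1.775 g/mL

1.775 g/mL


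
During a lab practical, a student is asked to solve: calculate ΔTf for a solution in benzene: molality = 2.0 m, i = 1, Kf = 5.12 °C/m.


ΔTf = Kf × m × i
= 5.12 × 2.0 × 1
= 10.24 °C

10.24 °C


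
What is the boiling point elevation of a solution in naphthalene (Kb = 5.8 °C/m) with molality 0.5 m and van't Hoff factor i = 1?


ΔTb = Kb × m × i
= 5.8 × 0.5 × 1
= 2.9 °C

2.9 °C
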